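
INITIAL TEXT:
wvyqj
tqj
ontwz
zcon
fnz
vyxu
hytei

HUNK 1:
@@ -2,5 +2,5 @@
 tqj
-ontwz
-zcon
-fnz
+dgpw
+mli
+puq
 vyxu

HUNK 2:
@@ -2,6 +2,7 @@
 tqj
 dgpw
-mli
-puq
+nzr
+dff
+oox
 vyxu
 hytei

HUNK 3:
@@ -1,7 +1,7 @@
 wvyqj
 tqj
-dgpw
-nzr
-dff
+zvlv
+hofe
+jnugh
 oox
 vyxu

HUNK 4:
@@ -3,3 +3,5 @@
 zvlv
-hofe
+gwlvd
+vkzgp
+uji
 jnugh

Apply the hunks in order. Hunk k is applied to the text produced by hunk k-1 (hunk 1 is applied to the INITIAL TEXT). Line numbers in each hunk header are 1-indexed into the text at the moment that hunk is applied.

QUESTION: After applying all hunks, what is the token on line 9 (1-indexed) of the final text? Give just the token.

Answer: vyxu

Derivation:
Hunk 1: at line 2 remove [ontwz,zcon,fnz] add [dgpw,mli,puq] -> 7 lines: wvyqj tqj dgpw mli puq vyxu hytei
Hunk 2: at line 2 remove [mli,puq] add [nzr,dff,oox] -> 8 lines: wvyqj tqj dgpw nzr dff oox vyxu hytei
Hunk 3: at line 1 remove [dgpw,nzr,dff] add [zvlv,hofe,jnugh] -> 8 lines: wvyqj tqj zvlv hofe jnugh oox vyxu hytei
Hunk 4: at line 3 remove [hofe] add [gwlvd,vkzgp,uji] -> 10 lines: wvyqj tqj zvlv gwlvd vkzgp uji jnugh oox vyxu hytei
Final line 9: vyxu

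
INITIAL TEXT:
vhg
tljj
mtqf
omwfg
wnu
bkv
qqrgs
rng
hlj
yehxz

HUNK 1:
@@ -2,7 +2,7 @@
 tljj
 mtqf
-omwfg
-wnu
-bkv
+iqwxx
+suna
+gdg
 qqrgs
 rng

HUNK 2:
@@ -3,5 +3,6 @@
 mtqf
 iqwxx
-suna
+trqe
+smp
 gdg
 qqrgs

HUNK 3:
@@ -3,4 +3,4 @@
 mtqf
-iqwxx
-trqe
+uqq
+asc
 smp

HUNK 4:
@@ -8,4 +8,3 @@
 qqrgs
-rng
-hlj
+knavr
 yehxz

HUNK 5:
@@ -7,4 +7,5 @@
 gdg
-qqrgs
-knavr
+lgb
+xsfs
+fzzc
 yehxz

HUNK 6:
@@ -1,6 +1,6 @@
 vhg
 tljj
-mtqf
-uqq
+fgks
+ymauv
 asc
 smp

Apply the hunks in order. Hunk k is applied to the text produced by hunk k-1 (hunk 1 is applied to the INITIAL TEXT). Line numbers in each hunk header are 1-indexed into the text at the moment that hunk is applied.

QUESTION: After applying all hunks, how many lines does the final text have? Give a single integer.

Hunk 1: at line 2 remove [omwfg,wnu,bkv] add [iqwxx,suna,gdg] -> 10 lines: vhg tljj mtqf iqwxx suna gdg qqrgs rng hlj yehxz
Hunk 2: at line 3 remove [suna] add [trqe,smp] -> 11 lines: vhg tljj mtqf iqwxx trqe smp gdg qqrgs rng hlj yehxz
Hunk 3: at line 3 remove [iqwxx,trqe] add [uqq,asc] -> 11 lines: vhg tljj mtqf uqq asc smp gdg qqrgs rng hlj yehxz
Hunk 4: at line 8 remove [rng,hlj] add [knavr] -> 10 lines: vhg tljj mtqf uqq asc smp gdg qqrgs knavr yehxz
Hunk 5: at line 7 remove [qqrgs,knavr] add [lgb,xsfs,fzzc] -> 11 lines: vhg tljj mtqf uqq asc smp gdg lgb xsfs fzzc yehxz
Hunk 6: at line 1 remove [mtqf,uqq] add [fgks,ymauv] -> 11 lines: vhg tljj fgks ymauv asc smp gdg lgb xsfs fzzc yehxz
Final line count: 11

Answer: 11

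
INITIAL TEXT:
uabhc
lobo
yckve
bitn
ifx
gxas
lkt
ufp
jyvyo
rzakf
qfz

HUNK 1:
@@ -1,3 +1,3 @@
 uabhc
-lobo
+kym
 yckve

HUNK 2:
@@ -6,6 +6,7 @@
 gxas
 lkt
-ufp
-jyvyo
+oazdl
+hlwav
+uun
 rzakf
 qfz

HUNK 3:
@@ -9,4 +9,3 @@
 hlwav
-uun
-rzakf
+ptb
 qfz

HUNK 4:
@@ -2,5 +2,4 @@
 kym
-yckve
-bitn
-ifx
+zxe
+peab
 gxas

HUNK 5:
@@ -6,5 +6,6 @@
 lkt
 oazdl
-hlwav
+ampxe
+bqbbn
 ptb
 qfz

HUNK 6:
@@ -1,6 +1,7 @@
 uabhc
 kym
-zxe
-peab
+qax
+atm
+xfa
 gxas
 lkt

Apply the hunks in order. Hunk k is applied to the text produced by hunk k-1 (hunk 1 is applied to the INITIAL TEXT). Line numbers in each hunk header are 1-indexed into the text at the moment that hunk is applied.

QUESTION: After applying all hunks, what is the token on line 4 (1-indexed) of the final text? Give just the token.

Answer: atm

Derivation:
Hunk 1: at line 1 remove [lobo] add [kym] -> 11 lines: uabhc kym yckve bitn ifx gxas lkt ufp jyvyo rzakf qfz
Hunk 2: at line 6 remove [ufp,jyvyo] add [oazdl,hlwav,uun] -> 12 lines: uabhc kym yckve bitn ifx gxas lkt oazdl hlwav uun rzakf qfz
Hunk 3: at line 9 remove [uun,rzakf] add [ptb] -> 11 lines: uabhc kym yckve bitn ifx gxas lkt oazdl hlwav ptb qfz
Hunk 4: at line 2 remove [yckve,bitn,ifx] add [zxe,peab] -> 10 lines: uabhc kym zxe peab gxas lkt oazdl hlwav ptb qfz
Hunk 5: at line 6 remove [hlwav] add [ampxe,bqbbn] -> 11 lines: uabhc kym zxe peab gxas lkt oazdl ampxe bqbbn ptb qfz
Hunk 6: at line 1 remove [zxe,peab] add [qax,atm,xfa] -> 12 lines: uabhc kym qax atm xfa gxas lkt oazdl ampxe bqbbn ptb qfz
Final line 4: atm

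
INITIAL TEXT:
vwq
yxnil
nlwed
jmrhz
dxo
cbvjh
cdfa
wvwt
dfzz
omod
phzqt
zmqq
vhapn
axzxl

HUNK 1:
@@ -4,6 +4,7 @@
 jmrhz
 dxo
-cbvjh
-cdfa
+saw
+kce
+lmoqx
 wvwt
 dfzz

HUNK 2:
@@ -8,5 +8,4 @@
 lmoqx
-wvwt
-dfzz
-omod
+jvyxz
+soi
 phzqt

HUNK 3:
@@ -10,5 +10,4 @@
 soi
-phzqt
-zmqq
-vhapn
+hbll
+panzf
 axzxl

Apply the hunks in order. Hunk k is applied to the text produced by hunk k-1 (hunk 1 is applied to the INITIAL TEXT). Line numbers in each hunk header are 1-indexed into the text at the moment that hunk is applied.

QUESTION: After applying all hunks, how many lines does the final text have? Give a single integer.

Answer: 13

Derivation:
Hunk 1: at line 4 remove [cbvjh,cdfa] add [saw,kce,lmoqx] -> 15 lines: vwq yxnil nlwed jmrhz dxo saw kce lmoqx wvwt dfzz omod phzqt zmqq vhapn axzxl
Hunk 2: at line 8 remove [wvwt,dfzz,omod] add [jvyxz,soi] -> 14 lines: vwq yxnil nlwed jmrhz dxo saw kce lmoqx jvyxz soi phzqt zmqq vhapn axzxl
Hunk 3: at line 10 remove [phzqt,zmqq,vhapn] add [hbll,panzf] -> 13 lines: vwq yxnil nlwed jmrhz dxo saw kce lmoqx jvyxz soi hbll panzf axzxl
Final line count: 13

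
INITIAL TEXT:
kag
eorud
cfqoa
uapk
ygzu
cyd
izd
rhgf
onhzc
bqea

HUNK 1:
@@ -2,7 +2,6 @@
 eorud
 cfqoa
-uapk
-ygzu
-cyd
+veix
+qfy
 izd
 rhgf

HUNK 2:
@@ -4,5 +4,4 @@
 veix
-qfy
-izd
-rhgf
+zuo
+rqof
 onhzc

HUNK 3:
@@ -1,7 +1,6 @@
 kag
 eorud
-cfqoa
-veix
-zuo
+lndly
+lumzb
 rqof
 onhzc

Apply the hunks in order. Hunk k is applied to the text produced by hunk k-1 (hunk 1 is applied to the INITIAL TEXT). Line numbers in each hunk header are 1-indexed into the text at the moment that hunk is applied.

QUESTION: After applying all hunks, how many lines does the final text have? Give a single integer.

Hunk 1: at line 2 remove [uapk,ygzu,cyd] add [veix,qfy] -> 9 lines: kag eorud cfqoa veix qfy izd rhgf onhzc bqea
Hunk 2: at line 4 remove [qfy,izd,rhgf] add [zuo,rqof] -> 8 lines: kag eorud cfqoa veix zuo rqof onhzc bqea
Hunk 3: at line 1 remove [cfqoa,veix,zuo] add [lndly,lumzb] -> 7 lines: kag eorud lndly lumzb rqof onhzc bqea
Final line count: 7

Answer: 7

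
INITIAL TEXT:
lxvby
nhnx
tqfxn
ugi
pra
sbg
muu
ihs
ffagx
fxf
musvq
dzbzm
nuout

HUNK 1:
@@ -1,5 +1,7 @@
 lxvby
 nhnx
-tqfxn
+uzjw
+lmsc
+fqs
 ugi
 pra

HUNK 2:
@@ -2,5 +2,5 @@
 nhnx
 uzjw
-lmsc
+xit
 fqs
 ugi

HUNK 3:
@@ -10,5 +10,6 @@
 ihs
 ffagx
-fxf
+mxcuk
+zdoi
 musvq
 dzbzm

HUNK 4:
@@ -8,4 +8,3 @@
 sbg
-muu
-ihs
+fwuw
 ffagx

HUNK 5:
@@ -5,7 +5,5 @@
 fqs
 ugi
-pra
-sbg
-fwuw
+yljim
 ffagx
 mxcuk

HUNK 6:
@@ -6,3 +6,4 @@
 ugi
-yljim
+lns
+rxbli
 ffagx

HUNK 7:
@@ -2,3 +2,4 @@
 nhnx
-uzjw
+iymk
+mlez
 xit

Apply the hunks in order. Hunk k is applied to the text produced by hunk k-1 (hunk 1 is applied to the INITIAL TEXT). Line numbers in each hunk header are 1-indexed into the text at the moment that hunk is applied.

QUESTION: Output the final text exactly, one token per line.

Hunk 1: at line 1 remove [tqfxn] add [uzjw,lmsc,fqs] -> 15 lines: lxvby nhnx uzjw lmsc fqs ugi pra sbg muu ihs ffagx fxf musvq dzbzm nuout
Hunk 2: at line 2 remove [lmsc] add [xit] -> 15 lines: lxvby nhnx uzjw xit fqs ugi pra sbg muu ihs ffagx fxf musvq dzbzm nuout
Hunk 3: at line 10 remove [fxf] add [mxcuk,zdoi] -> 16 lines: lxvby nhnx uzjw xit fqs ugi pra sbg muu ihs ffagx mxcuk zdoi musvq dzbzm nuout
Hunk 4: at line 8 remove [muu,ihs] add [fwuw] -> 15 lines: lxvby nhnx uzjw xit fqs ugi pra sbg fwuw ffagx mxcuk zdoi musvq dzbzm nuout
Hunk 5: at line 5 remove [pra,sbg,fwuw] add [yljim] -> 13 lines: lxvby nhnx uzjw xit fqs ugi yljim ffagx mxcuk zdoi musvq dzbzm nuout
Hunk 6: at line 6 remove [yljim] add [lns,rxbli] -> 14 lines: lxvby nhnx uzjw xit fqs ugi lns rxbli ffagx mxcuk zdoi musvq dzbzm nuout
Hunk 7: at line 2 remove [uzjw] add [iymk,mlez] -> 15 lines: lxvby nhnx iymk mlez xit fqs ugi lns rxbli ffagx mxcuk zdoi musvq dzbzm nuout

Answer: lxvby
nhnx
iymk
mlez
xit
fqs
ugi
lns
rxbli
ffagx
mxcuk
zdoi
musvq
dzbzm
nuout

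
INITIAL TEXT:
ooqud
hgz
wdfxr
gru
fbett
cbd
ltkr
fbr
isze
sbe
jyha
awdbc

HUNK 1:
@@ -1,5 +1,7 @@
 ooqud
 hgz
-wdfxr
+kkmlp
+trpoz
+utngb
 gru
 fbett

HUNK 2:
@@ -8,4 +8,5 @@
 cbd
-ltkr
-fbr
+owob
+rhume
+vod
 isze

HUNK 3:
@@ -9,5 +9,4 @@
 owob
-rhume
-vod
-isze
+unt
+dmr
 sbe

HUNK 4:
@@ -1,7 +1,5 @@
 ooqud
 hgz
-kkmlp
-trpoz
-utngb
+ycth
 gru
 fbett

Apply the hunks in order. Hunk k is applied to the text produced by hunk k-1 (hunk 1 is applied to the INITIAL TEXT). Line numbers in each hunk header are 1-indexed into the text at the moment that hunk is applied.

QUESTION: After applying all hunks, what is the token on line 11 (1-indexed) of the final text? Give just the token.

Answer: jyha

Derivation:
Hunk 1: at line 1 remove [wdfxr] add [kkmlp,trpoz,utngb] -> 14 lines: ooqud hgz kkmlp trpoz utngb gru fbett cbd ltkr fbr isze sbe jyha awdbc
Hunk 2: at line 8 remove [ltkr,fbr] add [owob,rhume,vod] -> 15 lines: ooqud hgz kkmlp trpoz utngb gru fbett cbd owob rhume vod isze sbe jyha awdbc
Hunk 3: at line 9 remove [rhume,vod,isze] add [unt,dmr] -> 14 lines: ooqud hgz kkmlp trpoz utngb gru fbett cbd owob unt dmr sbe jyha awdbc
Hunk 4: at line 1 remove [kkmlp,trpoz,utngb] add [ycth] -> 12 lines: ooqud hgz ycth gru fbett cbd owob unt dmr sbe jyha awdbc
Final line 11: jyha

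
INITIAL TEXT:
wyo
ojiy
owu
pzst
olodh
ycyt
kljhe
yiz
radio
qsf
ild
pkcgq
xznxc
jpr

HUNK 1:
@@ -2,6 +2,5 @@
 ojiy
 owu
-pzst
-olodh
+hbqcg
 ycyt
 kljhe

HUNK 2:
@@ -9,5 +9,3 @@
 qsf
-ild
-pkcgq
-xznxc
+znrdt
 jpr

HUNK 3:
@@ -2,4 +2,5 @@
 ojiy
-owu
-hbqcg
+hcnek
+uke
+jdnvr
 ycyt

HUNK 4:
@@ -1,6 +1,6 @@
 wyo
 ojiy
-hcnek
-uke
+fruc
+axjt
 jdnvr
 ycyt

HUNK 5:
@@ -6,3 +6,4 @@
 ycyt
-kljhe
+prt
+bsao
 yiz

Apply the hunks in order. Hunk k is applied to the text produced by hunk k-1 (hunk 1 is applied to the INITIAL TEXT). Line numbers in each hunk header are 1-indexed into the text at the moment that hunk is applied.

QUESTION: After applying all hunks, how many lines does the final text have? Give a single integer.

Answer: 13

Derivation:
Hunk 1: at line 2 remove [pzst,olodh] add [hbqcg] -> 13 lines: wyo ojiy owu hbqcg ycyt kljhe yiz radio qsf ild pkcgq xznxc jpr
Hunk 2: at line 9 remove [ild,pkcgq,xznxc] add [znrdt] -> 11 lines: wyo ojiy owu hbqcg ycyt kljhe yiz radio qsf znrdt jpr
Hunk 3: at line 2 remove [owu,hbqcg] add [hcnek,uke,jdnvr] -> 12 lines: wyo ojiy hcnek uke jdnvr ycyt kljhe yiz radio qsf znrdt jpr
Hunk 4: at line 1 remove [hcnek,uke] add [fruc,axjt] -> 12 lines: wyo ojiy fruc axjt jdnvr ycyt kljhe yiz radio qsf znrdt jpr
Hunk 5: at line 6 remove [kljhe] add [prt,bsao] -> 13 lines: wyo ojiy fruc axjt jdnvr ycyt prt bsao yiz radio qsf znrdt jpr
Final line count: 13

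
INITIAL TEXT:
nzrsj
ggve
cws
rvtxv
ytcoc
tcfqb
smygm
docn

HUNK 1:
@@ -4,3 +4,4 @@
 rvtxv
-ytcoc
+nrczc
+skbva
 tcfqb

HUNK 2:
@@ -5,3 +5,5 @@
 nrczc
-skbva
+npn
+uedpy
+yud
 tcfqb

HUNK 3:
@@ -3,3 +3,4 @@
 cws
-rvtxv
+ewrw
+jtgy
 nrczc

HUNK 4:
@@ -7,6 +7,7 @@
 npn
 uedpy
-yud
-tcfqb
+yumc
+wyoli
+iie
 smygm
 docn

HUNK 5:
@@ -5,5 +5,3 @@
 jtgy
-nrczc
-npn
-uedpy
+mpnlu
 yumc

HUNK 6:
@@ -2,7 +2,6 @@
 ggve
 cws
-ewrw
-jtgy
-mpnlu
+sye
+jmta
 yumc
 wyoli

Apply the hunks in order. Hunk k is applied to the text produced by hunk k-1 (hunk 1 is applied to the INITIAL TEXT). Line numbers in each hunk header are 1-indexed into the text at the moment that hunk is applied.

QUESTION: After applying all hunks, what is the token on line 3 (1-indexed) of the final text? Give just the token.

Answer: cws

Derivation:
Hunk 1: at line 4 remove [ytcoc] add [nrczc,skbva] -> 9 lines: nzrsj ggve cws rvtxv nrczc skbva tcfqb smygm docn
Hunk 2: at line 5 remove [skbva] add [npn,uedpy,yud] -> 11 lines: nzrsj ggve cws rvtxv nrczc npn uedpy yud tcfqb smygm docn
Hunk 3: at line 3 remove [rvtxv] add [ewrw,jtgy] -> 12 lines: nzrsj ggve cws ewrw jtgy nrczc npn uedpy yud tcfqb smygm docn
Hunk 4: at line 7 remove [yud,tcfqb] add [yumc,wyoli,iie] -> 13 lines: nzrsj ggve cws ewrw jtgy nrczc npn uedpy yumc wyoli iie smygm docn
Hunk 5: at line 5 remove [nrczc,npn,uedpy] add [mpnlu] -> 11 lines: nzrsj ggve cws ewrw jtgy mpnlu yumc wyoli iie smygm docn
Hunk 6: at line 2 remove [ewrw,jtgy,mpnlu] add [sye,jmta] -> 10 lines: nzrsj ggve cws sye jmta yumc wyoli iie smygm docn
Final line 3: cws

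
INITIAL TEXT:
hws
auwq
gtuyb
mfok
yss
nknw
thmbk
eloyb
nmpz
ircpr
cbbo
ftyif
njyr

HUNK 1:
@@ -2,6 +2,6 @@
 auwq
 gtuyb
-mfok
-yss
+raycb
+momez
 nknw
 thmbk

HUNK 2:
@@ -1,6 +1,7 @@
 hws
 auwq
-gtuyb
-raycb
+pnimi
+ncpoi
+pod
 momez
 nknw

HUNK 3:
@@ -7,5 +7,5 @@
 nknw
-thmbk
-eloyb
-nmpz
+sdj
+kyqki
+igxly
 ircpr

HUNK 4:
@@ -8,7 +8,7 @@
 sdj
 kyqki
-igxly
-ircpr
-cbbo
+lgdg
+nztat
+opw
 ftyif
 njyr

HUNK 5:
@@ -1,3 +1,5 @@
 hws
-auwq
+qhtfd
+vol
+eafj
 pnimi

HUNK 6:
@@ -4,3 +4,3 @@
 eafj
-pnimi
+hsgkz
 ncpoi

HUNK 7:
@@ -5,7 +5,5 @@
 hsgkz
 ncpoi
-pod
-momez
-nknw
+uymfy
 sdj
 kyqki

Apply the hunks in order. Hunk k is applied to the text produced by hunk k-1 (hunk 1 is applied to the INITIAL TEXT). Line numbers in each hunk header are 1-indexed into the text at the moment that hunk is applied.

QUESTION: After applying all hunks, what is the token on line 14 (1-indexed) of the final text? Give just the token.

Answer: njyr

Derivation:
Hunk 1: at line 2 remove [mfok,yss] add [raycb,momez] -> 13 lines: hws auwq gtuyb raycb momez nknw thmbk eloyb nmpz ircpr cbbo ftyif njyr
Hunk 2: at line 1 remove [gtuyb,raycb] add [pnimi,ncpoi,pod] -> 14 lines: hws auwq pnimi ncpoi pod momez nknw thmbk eloyb nmpz ircpr cbbo ftyif njyr
Hunk 3: at line 7 remove [thmbk,eloyb,nmpz] add [sdj,kyqki,igxly] -> 14 lines: hws auwq pnimi ncpoi pod momez nknw sdj kyqki igxly ircpr cbbo ftyif njyr
Hunk 4: at line 8 remove [igxly,ircpr,cbbo] add [lgdg,nztat,opw] -> 14 lines: hws auwq pnimi ncpoi pod momez nknw sdj kyqki lgdg nztat opw ftyif njyr
Hunk 5: at line 1 remove [auwq] add [qhtfd,vol,eafj] -> 16 lines: hws qhtfd vol eafj pnimi ncpoi pod momez nknw sdj kyqki lgdg nztat opw ftyif njyr
Hunk 6: at line 4 remove [pnimi] add [hsgkz] -> 16 lines: hws qhtfd vol eafj hsgkz ncpoi pod momez nknw sdj kyqki lgdg nztat opw ftyif njyr
Hunk 7: at line 5 remove [pod,momez,nknw] add [uymfy] -> 14 lines: hws qhtfd vol eafj hsgkz ncpoi uymfy sdj kyqki lgdg nztat opw ftyif njyr
Final line 14: njyr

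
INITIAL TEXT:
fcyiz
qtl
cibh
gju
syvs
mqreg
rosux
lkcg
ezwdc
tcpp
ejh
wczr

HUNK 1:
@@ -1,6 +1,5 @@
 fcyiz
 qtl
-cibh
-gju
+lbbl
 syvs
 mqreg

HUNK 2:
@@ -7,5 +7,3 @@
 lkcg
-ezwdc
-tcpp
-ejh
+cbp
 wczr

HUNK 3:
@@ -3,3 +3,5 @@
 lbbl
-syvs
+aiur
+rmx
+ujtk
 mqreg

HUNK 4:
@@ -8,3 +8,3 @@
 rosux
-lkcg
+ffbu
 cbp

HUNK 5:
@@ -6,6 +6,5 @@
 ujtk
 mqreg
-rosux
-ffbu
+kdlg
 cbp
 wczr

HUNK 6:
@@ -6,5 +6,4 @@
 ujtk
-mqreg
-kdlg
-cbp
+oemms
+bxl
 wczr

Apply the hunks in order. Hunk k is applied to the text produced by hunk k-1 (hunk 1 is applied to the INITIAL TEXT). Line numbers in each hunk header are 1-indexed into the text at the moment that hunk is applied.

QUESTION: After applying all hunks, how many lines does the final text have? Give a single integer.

Answer: 9

Derivation:
Hunk 1: at line 1 remove [cibh,gju] add [lbbl] -> 11 lines: fcyiz qtl lbbl syvs mqreg rosux lkcg ezwdc tcpp ejh wczr
Hunk 2: at line 7 remove [ezwdc,tcpp,ejh] add [cbp] -> 9 lines: fcyiz qtl lbbl syvs mqreg rosux lkcg cbp wczr
Hunk 3: at line 3 remove [syvs] add [aiur,rmx,ujtk] -> 11 lines: fcyiz qtl lbbl aiur rmx ujtk mqreg rosux lkcg cbp wczr
Hunk 4: at line 8 remove [lkcg] add [ffbu] -> 11 lines: fcyiz qtl lbbl aiur rmx ujtk mqreg rosux ffbu cbp wczr
Hunk 5: at line 6 remove [rosux,ffbu] add [kdlg] -> 10 lines: fcyiz qtl lbbl aiur rmx ujtk mqreg kdlg cbp wczr
Hunk 6: at line 6 remove [mqreg,kdlg,cbp] add [oemms,bxl] -> 9 lines: fcyiz qtl lbbl aiur rmx ujtk oemms bxl wczr
Final line count: 9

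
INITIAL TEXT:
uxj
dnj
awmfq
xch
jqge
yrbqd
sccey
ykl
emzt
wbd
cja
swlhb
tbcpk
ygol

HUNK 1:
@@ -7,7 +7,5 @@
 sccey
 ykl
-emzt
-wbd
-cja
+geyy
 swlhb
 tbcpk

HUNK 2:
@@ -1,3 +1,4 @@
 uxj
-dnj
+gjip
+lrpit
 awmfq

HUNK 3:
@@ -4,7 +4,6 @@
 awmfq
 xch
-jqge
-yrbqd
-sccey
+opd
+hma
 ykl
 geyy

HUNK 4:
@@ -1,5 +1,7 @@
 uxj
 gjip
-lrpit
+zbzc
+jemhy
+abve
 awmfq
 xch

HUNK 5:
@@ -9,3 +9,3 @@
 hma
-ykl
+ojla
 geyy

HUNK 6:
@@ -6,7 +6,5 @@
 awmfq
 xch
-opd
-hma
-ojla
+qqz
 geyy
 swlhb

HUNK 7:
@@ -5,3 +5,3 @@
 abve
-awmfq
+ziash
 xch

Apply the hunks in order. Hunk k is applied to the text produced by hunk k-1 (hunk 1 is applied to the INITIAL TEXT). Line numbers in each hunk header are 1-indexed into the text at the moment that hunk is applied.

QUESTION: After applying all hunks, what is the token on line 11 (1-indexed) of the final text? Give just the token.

Answer: tbcpk

Derivation:
Hunk 1: at line 7 remove [emzt,wbd,cja] add [geyy] -> 12 lines: uxj dnj awmfq xch jqge yrbqd sccey ykl geyy swlhb tbcpk ygol
Hunk 2: at line 1 remove [dnj] add [gjip,lrpit] -> 13 lines: uxj gjip lrpit awmfq xch jqge yrbqd sccey ykl geyy swlhb tbcpk ygol
Hunk 3: at line 4 remove [jqge,yrbqd,sccey] add [opd,hma] -> 12 lines: uxj gjip lrpit awmfq xch opd hma ykl geyy swlhb tbcpk ygol
Hunk 4: at line 1 remove [lrpit] add [zbzc,jemhy,abve] -> 14 lines: uxj gjip zbzc jemhy abve awmfq xch opd hma ykl geyy swlhb tbcpk ygol
Hunk 5: at line 9 remove [ykl] add [ojla] -> 14 lines: uxj gjip zbzc jemhy abve awmfq xch opd hma ojla geyy swlhb tbcpk ygol
Hunk 6: at line 6 remove [opd,hma,ojla] add [qqz] -> 12 lines: uxj gjip zbzc jemhy abve awmfq xch qqz geyy swlhb tbcpk ygol
Hunk 7: at line 5 remove [awmfq] add [ziash] -> 12 lines: uxj gjip zbzc jemhy abve ziash xch qqz geyy swlhb tbcpk ygol
Final line 11: tbcpk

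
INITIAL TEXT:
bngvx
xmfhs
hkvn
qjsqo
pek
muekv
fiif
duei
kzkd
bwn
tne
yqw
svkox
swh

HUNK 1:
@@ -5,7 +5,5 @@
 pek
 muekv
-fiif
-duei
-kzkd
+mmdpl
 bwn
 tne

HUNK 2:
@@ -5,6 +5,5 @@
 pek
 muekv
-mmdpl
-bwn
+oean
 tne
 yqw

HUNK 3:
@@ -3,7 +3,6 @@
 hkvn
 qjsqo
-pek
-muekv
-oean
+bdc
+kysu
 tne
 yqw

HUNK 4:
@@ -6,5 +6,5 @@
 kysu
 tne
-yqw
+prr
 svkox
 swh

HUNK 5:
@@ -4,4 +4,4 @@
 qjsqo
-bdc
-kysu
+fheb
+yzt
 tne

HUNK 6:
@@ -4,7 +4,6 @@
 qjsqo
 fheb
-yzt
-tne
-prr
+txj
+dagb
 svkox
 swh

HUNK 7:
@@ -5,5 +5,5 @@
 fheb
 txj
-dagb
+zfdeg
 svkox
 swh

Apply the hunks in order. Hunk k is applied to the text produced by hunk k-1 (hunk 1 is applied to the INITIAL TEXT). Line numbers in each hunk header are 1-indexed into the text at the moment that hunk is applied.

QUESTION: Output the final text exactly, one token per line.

Hunk 1: at line 5 remove [fiif,duei,kzkd] add [mmdpl] -> 12 lines: bngvx xmfhs hkvn qjsqo pek muekv mmdpl bwn tne yqw svkox swh
Hunk 2: at line 5 remove [mmdpl,bwn] add [oean] -> 11 lines: bngvx xmfhs hkvn qjsqo pek muekv oean tne yqw svkox swh
Hunk 3: at line 3 remove [pek,muekv,oean] add [bdc,kysu] -> 10 lines: bngvx xmfhs hkvn qjsqo bdc kysu tne yqw svkox swh
Hunk 4: at line 6 remove [yqw] add [prr] -> 10 lines: bngvx xmfhs hkvn qjsqo bdc kysu tne prr svkox swh
Hunk 5: at line 4 remove [bdc,kysu] add [fheb,yzt] -> 10 lines: bngvx xmfhs hkvn qjsqo fheb yzt tne prr svkox swh
Hunk 6: at line 4 remove [yzt,tne,prr] add [txj,dagb] -> 9 lines: bngvx xmfhs hkvn qjsqo fheb txj dagb svkox swh
Hunk 7: at line 5 remove [dagb] add [zfdeg] -> 9 lines: bngvx xmfhs hkvn qjsqo fheb txj zfdeg svkox swh

Answer: bngvx
xmfhs
hkvn
qjsqo
fheb
txj
zfdeg
svkox
swh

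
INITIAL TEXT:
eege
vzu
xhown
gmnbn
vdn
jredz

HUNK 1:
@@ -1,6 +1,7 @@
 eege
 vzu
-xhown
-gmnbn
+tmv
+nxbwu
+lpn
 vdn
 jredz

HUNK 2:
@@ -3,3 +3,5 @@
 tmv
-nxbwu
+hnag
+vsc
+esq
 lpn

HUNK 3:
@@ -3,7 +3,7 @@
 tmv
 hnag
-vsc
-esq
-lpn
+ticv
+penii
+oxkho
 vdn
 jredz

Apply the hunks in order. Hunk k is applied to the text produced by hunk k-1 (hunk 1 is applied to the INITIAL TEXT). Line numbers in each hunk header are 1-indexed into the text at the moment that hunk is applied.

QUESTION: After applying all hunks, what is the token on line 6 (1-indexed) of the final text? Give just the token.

Hunk 1: at line 1 remove [xhown,gmnbn] add [tmv,nxbwu,lpn] -> 7 lines: eege vzu tmv nxbwu lpn vdn jredz
Hunk 2: at line 3 remove [nxbwu] add [hnag,vsc,esq] -> 9 lines: eege vzu tmv hnag vsc esq lpn vdn jredz
Hunk 3: at line 3 remove [vsc,esq,lpn] add [ticv,penii,oxkho] -> 9 lines: eege vzu tmv hnag ticv penii oxkho vdn jredz
Final line 6: penii

Answer: penii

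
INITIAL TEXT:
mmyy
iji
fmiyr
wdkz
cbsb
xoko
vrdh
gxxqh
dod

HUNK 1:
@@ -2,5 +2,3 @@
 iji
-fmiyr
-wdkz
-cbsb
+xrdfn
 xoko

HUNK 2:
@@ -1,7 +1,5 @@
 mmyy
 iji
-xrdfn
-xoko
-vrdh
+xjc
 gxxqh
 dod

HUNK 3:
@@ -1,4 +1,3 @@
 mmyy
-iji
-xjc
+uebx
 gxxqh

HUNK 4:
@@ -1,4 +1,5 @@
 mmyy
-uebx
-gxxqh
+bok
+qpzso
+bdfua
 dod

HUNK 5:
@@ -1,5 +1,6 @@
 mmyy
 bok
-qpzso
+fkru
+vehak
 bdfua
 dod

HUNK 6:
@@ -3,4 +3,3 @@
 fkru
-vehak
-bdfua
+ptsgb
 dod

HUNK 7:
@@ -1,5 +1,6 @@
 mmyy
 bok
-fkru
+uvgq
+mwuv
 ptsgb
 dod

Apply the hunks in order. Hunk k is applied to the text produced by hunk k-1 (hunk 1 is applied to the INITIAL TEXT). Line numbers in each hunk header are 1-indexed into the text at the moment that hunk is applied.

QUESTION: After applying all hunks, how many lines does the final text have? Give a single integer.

Answer: 6

Derivation:
Hunk 1: at line 2 remove [fmiyr,wdkz,cbsb] add [xrdfn] -> 7 lines: mmyy iji xrdfn xoko vrdh gxxqh dod
Hunk 2: at line 1 remove [xrdfn,xoko,vrdh] add [xjc] -> 5 lines: mmyy iji xjc gxxqh dod
Hunk 3: at line 1 remove [iji,xjc] add [uebx] -> 4 lines: mmyy uebx gxxqh dod
Hunk 4: at line 1 remove [uebx,gxxqh] add [bok,qpzso,bdfua] -> 5 lines: mmyy bok qpzso bdfua dod
Hunk 5: at line 1 remove [qpzso] add [fkru,vehak] -> 6 lines: mmyy bok fkru vehak bdfua dod
Hunk 6: at line 3 remove [vehak,bdfua] add [ptsgb] -> 5 lines: mmyy bok fkru ptsgb dod
Hunk 7: at line 1 remove [fkru] add [uvgq,mwuv] -> 6 lines: mmyy bok uvgq mwuv ptsgb dod
Final line count: 6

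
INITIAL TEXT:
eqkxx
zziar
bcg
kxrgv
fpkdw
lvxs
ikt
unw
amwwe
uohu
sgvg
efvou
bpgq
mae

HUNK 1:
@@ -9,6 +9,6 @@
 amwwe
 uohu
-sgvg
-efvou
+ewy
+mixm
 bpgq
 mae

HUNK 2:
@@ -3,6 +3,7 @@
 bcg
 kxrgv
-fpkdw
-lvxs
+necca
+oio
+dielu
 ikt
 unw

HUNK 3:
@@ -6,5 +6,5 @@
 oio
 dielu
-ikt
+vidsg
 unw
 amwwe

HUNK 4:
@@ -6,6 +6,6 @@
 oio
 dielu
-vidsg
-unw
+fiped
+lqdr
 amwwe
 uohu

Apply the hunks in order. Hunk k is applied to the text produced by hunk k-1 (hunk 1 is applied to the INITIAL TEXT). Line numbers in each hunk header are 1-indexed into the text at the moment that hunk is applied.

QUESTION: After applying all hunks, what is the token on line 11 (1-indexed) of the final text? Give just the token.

Hunk 1: at line 9 remove [sgvg,efvou] add [ewy,mixm] -> 14 lines: eqkxx zziar bcg kxrgv fpkdw lvxs ikt unw amwwe uohu ewy mixm bpgq mae
Hunk 2: at line 3 remove [fpkdw,lvxs] add [necca,oio,dielu] -> 15 lines: eqkxx zziar bcg kxrgv necca oio dielu ikt unw amwwe uohu ewy mixm bpgq mae
Hunk 3: at line 6 remove [ikt] add [vidsg] -> 15 lines: eqkxx zziar bcg kxrgv necca oio dielu vidsg unw amwwe uohu ewy mixm bpgq mae
Hunk 4: at line 6 remove [vidsg,unw] add [fiped,lqdr] -> 15 lines: eqkxx zziar bcg kxrgv necca oio dielu fiped lqdr amwwe uohu ewy mixm bpgq mae
Final line 11: uohu

Answer: uohu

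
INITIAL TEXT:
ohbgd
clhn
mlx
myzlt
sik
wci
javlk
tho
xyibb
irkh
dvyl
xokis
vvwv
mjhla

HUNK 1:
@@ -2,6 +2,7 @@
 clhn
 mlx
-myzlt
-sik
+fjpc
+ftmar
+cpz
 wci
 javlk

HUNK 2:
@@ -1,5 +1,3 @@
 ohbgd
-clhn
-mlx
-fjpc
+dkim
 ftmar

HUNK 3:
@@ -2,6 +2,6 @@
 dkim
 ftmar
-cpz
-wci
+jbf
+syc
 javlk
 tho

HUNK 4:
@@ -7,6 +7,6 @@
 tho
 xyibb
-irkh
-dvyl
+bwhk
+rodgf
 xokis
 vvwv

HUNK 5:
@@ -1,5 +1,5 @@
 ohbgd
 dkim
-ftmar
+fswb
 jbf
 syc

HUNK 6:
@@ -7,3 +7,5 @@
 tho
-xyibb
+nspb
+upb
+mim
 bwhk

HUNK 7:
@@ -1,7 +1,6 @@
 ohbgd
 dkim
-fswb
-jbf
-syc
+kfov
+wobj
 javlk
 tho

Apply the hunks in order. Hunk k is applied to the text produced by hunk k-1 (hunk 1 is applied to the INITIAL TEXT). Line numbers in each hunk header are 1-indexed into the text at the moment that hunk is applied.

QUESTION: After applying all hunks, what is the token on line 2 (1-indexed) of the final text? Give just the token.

Answer: dkim

Derivation:
Hunk 1: at line 2 remove [myzlt,sik] add [fjpc,ftmar,cpz] -> 15 lines: ohbgd clhn mlx fjpc ftmar cpz wci javlk tho xyibb irkh dvyl xokis vvwv mjhla
Hunk 2: at line 1 remove [clhn,mlx,fjpc] add [dkim] -> 13 lines: ohbgd dkim ftmar cpz wci javlk tho xyibb irkh dvyl xokis vvwv mjhla
Hunk 3: at line 2 remove [cpz,wci] add [jbf,syc] -> 13 lines: ohbgd dkim ftmar jbf syc javlk tho xyibb irkh dvyl xokis vvwv mjhla
Hunk 4: at line 7 remove [irkh,dvyl] add [bwhk,rodgf] -> 13 lines: ohbgd dkim ftmar jbf syc javlk tho xyibb bwhk rodgf xokis vvwv mjhla
Hunk 5: at line 1 remove [ftmar] add [fswb] -> 13 lines: ohbgd dkim fswb jbf syc javlk tho xyibb bwhk rodgf xokis vvwv mjhla
Hunk 6: at line 7 remove [xyibb] add [nspb,upb,mim] -> 15 lines: ohbgd dkim fswb jbf syc javlk tho nspb upb mim bwhk rodgf xokis vvwv mjhla
Hunk 7: at line 1 remove [fswb,jbf,syc] add [kfov,wobj] -> 14 lines: ohbgd dkim kfov wobj javlk tho nspb upb mim bwhk rodgf xokis vvwv mjhla
Final line 2: dkim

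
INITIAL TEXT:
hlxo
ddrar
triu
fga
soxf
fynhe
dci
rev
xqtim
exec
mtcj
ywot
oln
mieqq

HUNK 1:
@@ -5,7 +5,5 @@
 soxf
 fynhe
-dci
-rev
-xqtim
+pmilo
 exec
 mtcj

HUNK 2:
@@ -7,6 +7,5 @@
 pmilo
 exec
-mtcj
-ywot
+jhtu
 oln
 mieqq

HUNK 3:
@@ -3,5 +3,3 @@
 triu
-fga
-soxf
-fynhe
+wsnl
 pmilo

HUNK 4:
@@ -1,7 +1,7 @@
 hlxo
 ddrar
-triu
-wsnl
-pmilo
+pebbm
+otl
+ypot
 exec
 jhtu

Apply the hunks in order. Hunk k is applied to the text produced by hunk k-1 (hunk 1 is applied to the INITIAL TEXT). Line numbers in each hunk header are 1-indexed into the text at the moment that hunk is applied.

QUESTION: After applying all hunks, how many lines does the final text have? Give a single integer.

Answer: 9

Derivation:
Hunk 1: at line 5 remove [dci,rev,xqtim] add [pmilo] -> 12 lines: hlxo ddrar triu fga soxf fynhe pmilo exec mtcj ywot oln mieqq
Hunk 2: at line 7 remove [mtcj,ywot] add [jhtu] -> 11 lines: hlxo ddrar triu fga soxf fynhe pmilo exec jhtu oln mieqq
Hunk 3: at line 3 remove [fga,soxf,fynhe] add [wsnl] -> 9 lines: hlxo ddrar triu wsnl pmilo exec jhtu oln mieqq
Hunk 4: at line 1 remove [triu,wsnl,pmilo] add [pebbm,otl,ypot] -> 9 lines: hlxo ddrar pebbm otl ypot exec jhtu oln mieqq
Final line count: 9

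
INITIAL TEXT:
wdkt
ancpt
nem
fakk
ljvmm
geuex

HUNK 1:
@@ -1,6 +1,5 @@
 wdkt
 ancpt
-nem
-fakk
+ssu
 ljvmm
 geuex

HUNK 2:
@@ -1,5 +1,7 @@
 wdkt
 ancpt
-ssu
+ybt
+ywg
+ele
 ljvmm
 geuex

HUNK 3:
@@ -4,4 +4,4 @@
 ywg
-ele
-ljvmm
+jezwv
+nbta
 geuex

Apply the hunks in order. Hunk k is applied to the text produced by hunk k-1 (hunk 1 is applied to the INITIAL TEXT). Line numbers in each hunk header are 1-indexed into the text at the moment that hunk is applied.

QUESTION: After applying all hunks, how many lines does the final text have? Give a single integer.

Answer: 7

Derivation:
Hunk 1: at line 1 remove [nem,fakk] add [ssu] -> 5 lines: wdkt ancpt ssu ljvmm geuex
Hunk 2: at line 1 remove [ssu] add [ybt,ywg,ele] -> 7 lines: wdkt ancpt ybt ywg ele ljvmm geuex
Hunk 3: at line 4 remove [ele,ljvmm] add [jezwv,nbta] -> 7 lines: wdkt ancpt ybt ywg jezwv nbta geuex
Final line count: 7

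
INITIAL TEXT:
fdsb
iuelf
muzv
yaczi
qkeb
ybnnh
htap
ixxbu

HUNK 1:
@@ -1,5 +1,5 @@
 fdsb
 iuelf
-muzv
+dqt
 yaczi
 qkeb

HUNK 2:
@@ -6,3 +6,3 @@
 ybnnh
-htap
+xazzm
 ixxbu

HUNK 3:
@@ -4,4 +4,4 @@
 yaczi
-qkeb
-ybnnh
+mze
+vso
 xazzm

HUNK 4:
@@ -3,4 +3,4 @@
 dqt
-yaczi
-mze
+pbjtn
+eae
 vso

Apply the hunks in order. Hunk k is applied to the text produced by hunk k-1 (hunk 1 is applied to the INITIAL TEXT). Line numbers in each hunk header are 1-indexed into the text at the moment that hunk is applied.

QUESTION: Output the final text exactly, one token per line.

Hunk 1: at line 1 remove [muzv] add [dqt] -> 8 lines: fdsb iuelf dqt yaczi qkeb ybnnh htap ixxbu
Hunk 2: at line 6 remove [htap] add [xazzm] -> 8 lines: fdsb iuelf dqt yaczi qkeb ybnnh xazzm ixxbu
Hunk 3: at line 4 remove [qkeb,ybnnh] add [mze,vso] -> 8 lines: fdsb iuelf dqt yaczi mze vso xazzm ixxbu
Hunk 4: at line 3 remove [yaczi,mze] add [pbjtn,eae] -> 8 lines: fdsb iuelf dqt pbjtn eae vso xazzm ixxbu

Answer: fdsb
iuelf
dqt
pbjtn
eae
vso
xazzm
ixxbu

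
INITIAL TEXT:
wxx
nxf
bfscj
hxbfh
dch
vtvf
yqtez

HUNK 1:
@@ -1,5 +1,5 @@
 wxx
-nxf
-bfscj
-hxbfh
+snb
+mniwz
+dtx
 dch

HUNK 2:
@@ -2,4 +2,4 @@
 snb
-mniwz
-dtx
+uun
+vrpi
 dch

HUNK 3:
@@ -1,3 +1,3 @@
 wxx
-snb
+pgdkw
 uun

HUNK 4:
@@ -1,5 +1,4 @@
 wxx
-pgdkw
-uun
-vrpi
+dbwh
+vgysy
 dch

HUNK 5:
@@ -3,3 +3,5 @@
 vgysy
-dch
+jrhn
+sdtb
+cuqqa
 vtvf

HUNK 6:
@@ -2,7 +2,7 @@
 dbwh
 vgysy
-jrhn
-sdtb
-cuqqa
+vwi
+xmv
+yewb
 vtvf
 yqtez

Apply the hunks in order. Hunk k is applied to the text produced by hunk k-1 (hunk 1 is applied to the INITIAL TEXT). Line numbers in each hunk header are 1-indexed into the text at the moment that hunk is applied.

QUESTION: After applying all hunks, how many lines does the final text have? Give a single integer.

Hunk 1: at line 1 remove [nxf,bfscj,hxbfh] add [snb,mniwz,dtx] -> 7 lines: wxx snb mniwz dtx dch vtvf yqtez
Hunk 2: at line 2 remove [mniwz,dtx] add [uun,vrpi] -> 7 lines: wxx snb uun vrpi dch vtvf yqtez
Hunk 3: at line 1 remove [snb] add [pgdkw] -> 7 lines: wxx pgdkw uun vrpi dch vtvf yqtez
Hunk 4: at line 1 remove [pgdkw,uun,vrpi] add [dbwh,vgysy] -> 6 lines: wxx dbwh vgysy dch vtvf yqtez
Hunk 5: at line 3 remove [dch] add [jrhn,sdtb,cuqqa] -> 8 lines: wxx dbwh vgysy jrhn sdtb cuqqa vtvf yqtez
Hunk 6: at line 2 remove [jrhn,sdtb,cuqqa] add [vwi,xmv,yewb] -> 8 lines: wxx dbwh vgysy vwi xmv yewb vtvf yqtez
Final line count: 8

Answer: 8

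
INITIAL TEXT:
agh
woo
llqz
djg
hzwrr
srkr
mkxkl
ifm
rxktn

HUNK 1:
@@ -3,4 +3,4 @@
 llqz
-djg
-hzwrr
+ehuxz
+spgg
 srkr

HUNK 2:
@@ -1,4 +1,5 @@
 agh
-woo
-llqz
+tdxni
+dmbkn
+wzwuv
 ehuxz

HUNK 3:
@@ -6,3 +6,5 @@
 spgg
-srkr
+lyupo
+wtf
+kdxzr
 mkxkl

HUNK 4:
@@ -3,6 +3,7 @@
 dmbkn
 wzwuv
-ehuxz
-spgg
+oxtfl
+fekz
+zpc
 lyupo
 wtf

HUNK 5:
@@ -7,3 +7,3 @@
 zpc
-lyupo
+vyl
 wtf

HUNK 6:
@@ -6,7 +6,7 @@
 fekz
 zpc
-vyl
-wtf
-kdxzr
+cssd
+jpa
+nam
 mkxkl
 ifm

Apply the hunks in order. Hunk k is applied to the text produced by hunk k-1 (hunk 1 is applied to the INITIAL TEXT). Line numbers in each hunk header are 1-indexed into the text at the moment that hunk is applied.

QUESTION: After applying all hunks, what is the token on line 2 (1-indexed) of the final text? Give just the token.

Answer: tdxni

Derivation:
Hunk 1: at line 3 remove [djg,hzwrr] add [ehuxz,spgg] -> 9 lines: agh woo llqz ehuxz spgg srkr mkxkl ifm rxktn
Hunk 2: at line 1 remove [woo,llqz] add [tdxni,dmbkn,wzwuv] -> 10 lines: agh tdxni dmbkn wzwuv ehuxz spgg srkr mkxkl ifm rxktn
Hunk 3: at line 6 remove [srkr] add [lyupo,wtf,kdxzr] -> 12 lines: agh tdxni dmbkn wzwuv ehuxz spgg lyupo wtf kdxzr mkxkl ifm rxktn
Hunk 4: at line 3 remove [ehuxz,spgg] add [oxtfl,fekz,zpc] -> 13 lines: agh tdxni dmbkn wzwuv oxtfl fekz zpc lyupo wtf kdxzr mkxkl ifm rxktn
Hunk 5: at line 7 remove [lyupo] add [vyl] -> 13 lines: agh tdxni dmbkn wzwuv oxtfl fekz zpc vyl wtf kdxzr mkxkl ifm rxktn
Hunk 6: at line 6 remove [vyl,wtf,kdxzr] add [cssd,jpa,nam] -> 13 lines: agh tdxni dmbkn wzwuv oxtfl fekz zpc cssd jpa nam mkxkl ifm rxktn
Final line 2: tdxni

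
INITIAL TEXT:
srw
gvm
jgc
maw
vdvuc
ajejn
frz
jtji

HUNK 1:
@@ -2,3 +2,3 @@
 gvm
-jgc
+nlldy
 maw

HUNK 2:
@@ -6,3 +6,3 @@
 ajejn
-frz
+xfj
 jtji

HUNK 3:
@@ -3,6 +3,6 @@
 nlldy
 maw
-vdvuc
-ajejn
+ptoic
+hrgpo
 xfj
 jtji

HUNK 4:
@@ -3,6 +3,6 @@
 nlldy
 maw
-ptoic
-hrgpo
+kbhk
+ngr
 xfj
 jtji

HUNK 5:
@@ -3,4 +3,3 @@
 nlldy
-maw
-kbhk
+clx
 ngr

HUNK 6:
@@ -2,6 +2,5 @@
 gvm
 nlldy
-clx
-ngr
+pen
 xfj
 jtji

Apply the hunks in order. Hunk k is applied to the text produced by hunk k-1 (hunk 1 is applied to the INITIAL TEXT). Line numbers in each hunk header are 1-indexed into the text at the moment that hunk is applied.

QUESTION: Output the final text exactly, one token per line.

Hunk 1: at line 2 remove [jgc] add [nlldy] -> 8 lines: srw gvm nlldy maw vdvuc ajejn frz jtji
Hunk 2: at line 6 remove [frz] add [xfj] -> 8 lines: srw gvm nlldy maw vdvuc ajejn xfj jtji
Hunk 3: at line 3 remove [vdvuc,ajejn] add [ptoic,hrgpo] -> 8 lines: srw gvm nlldy maw ptoic hrgpo xfj jtji
Hunk 4: at line 3 remove [ptoic,hrgpo] add [kbhk,ngr] -> 8 lines: srw gvm nlldy maw kbhk ngr xfj jtji
Hunk 5: at line 3 remove [maw,kbhk] add [clx] -> 7 lines: srw gvm nlldy clx ngr xfj jtji
Hunk 6: at line 2 remove [clx,ngr] add [pen] -> 6 lines: srw gvm nlldy pen xfj jtji

Answer: srw
gvm
nlldy
pen
xfj
jtji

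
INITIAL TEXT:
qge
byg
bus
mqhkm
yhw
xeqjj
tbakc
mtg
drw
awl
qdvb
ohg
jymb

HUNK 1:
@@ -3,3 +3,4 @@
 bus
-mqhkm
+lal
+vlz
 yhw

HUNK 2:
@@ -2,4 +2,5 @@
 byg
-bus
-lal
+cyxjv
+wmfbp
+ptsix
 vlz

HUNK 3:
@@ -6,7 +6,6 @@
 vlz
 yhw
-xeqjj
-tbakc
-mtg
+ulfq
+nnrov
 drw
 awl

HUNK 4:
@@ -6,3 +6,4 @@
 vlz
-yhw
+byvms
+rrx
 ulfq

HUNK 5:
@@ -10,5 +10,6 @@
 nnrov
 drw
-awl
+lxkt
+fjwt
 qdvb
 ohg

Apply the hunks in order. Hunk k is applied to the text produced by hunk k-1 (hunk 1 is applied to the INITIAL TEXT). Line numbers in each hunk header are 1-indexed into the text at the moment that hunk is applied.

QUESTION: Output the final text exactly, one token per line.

Answer: qge
byg
cyxjv
wmfbp
ptsix
vlz
byvms
rrx
ulfq
nnrov
drw
lxkt
fjwt
qdvb
ohg
jymb

Derivation:
Hunk 1: at line 3 remove [mqhkm] add [lal,vlz] -> 14 lines: qge byg bus lal vlz yhw xeqjj tbakc mtg drw awl qdvb ohg jymb
Hunk 2: at line 2 remove [bus,lal] add [cyxjv,wmfbp,ptsix] -> 15 lines: qge byg cyxjv wmfbp ptsix vlz yhw xeqjj tbakc mtg drw awl qdvb ohg jymb
Hunk 3: at line 6 remove [xeqjj,tbakc,mtg] add [ulfq,nnrov] -> 14 lines: qge byg cyxjv wmfbp ptsix vlz yhw ulfq nnrov drw awl qdvb ohg jymb
Hunk 4: at line 6 remove [yhw] add [byvms,rrx] -> 15 lines: qge byg cyxjv wmfbp ptsix vlz byvms rrx ulfq nnrov drw awl qdvb ohg jymb
Hunk 5: at line 10 remove [awl] add [lxkt,fjwt] -> 16 lines: qge byg cyxjv wmfbp ptsix vlz byvms rrx ulfq nnrov drw lxkt fjwt qdvb ohg jymb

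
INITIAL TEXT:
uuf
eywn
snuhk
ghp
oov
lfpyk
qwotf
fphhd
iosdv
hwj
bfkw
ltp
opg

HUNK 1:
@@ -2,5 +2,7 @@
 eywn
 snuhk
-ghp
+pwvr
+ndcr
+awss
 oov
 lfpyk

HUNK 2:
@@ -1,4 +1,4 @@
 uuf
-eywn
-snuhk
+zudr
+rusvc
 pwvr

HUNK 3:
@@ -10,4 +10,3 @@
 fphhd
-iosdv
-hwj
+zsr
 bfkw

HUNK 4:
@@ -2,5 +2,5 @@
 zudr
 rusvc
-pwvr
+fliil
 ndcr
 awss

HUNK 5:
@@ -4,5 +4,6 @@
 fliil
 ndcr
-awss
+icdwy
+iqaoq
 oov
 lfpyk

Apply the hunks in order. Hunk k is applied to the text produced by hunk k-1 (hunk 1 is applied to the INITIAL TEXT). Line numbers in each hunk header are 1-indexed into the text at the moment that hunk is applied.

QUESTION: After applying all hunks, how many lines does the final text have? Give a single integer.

Answer: 15

Derivation:
Hunk 1: at line 2 remove [ghp] add [pwvr,ndcr,awss] -> 15 lines: uuf eywn snuhk pwvr ndcr awss oov lfpyk qwotf fphhd iosdv hwj bfkw ltp opg
Hunk 2: at line 1 remove [eywn,snuhk] add [zudr,rusvc] -> 15 lines: uuf zudr rusvc pwvr ndcr awss oov lfpyk qwotf fphhd iosdv hwj bfkw ltp opg
Hunk 3: at line 10 remove [iosdv,hwj] add [zsr] -> 14 lines: uuf zudr rusvc pwvr ndcr awss oov lfpyk qwotf fphhd zsr bfkw ltp opg
Hunk 4: at line 2 remove [pwvr] add [fliil] -> 14 lines: uuf zudr rusvc fliil ndcr awss oov lfpyk qwotf fphhd zsr bfkw ltp opg
Hunk 5: at line 4 remove [awss] add [icdwy,iqaoq] -> 15 lines: uuf zudr rusvc fliil ndcr icdwy iqaoq oov lfpyk qwotf fphhd zsr bfkw ltp opg
Final line count: 15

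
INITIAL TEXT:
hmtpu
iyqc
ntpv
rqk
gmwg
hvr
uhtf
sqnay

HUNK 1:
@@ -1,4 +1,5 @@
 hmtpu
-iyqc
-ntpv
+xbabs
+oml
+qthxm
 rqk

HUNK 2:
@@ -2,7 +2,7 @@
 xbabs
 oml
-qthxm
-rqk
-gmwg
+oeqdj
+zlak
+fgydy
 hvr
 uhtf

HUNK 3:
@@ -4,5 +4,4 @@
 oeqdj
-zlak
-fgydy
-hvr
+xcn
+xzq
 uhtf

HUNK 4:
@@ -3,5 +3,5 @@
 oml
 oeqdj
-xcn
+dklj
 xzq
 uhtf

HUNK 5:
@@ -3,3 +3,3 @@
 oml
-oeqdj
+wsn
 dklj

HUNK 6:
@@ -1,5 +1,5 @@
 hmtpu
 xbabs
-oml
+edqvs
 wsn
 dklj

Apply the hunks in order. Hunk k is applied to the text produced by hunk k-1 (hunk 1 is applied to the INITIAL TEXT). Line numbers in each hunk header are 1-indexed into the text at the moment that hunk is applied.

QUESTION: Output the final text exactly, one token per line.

Hunk 1: at line 1 remove [iyqc,ntpv] add [xbabs,oml,qthxm] -> 9 lines: hmtpu xbabs oml qthxm rqk gmwg hvr uhtf sqnay
Hunk 2: at line 2 remove [qthxm,rqk,gmwg] add [oeqdj,zlak,fgydy] -> 9 lines: hmtpu xbabs oml oeqdj zlak fgydy hvr uhtf sqnay
Hunk 3: at line 4 remove [zlak,fgydy,hvr] add [xcn,xzq] -> 8 lines: hmtpu xbabs oml oeqdj xcn xzq uhtf sqnay
Hunk 4: at line 3 remove [xcn] add [dklj] -> 8 lines: hmtpu xbabs oml oeqdj dklj xzq uhtf sqnay
Hunk 5: at line 3 remove [oeqdj] add [wsn] -> 8 lines: hmtpu xbabs oml wsn dklj xzq uhtf sqnay
Hunk 6: at line 1 remove [oml] add [edqvs] -> 8 lines: hmtpu xbabs edqvs wsn dklj xzq uhtf sqnay

Answer: hmtpu
xbabs
edqvs
wsn
dklj
xzq
uhtf
sqnay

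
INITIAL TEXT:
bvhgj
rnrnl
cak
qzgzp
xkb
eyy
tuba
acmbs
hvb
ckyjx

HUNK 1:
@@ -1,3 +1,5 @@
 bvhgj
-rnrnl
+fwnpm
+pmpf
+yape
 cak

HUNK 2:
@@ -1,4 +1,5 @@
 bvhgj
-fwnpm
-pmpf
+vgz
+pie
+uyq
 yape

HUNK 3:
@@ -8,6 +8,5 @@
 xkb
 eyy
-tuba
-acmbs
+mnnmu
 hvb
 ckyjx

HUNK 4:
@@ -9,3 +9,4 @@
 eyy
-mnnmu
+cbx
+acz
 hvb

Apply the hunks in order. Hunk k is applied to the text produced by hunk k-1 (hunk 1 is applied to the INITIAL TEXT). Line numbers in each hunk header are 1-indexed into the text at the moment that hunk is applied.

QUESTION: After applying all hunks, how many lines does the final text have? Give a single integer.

Hunk 1: at line 1 remove [rnrnl] add [fwnpm,pmpf,yape] -> 12 lines: bvhgj fwnpm pmpf yape cak qzgzp xkb eyy tuba acmbs hvb ckyjx
Hunk 2: at line 1 remove [fwnpm,pmpf] add [vgz,pie,uyq] -> 13 lines: bvhgj vgz pie uyq yape cak qzgzp xkb eyy tuba acmbs hvb ckyjx
Hunk 3: at line 8 remove [tuba,acmbs] add [mnnmu] -> 12 lines: bvhgj vgz pie uyq yape cak qzgzp xkb eyy mnnmu hvb ckyjx
Hunk 4: at line 9 remove [mnnmu] add [cbx,acz] -> 13 lines: bvhgj vgz pie uyq yape cak qzgzp xkb eyy cbx acz hvb ckyjx
Final line count: 13

Answer: 13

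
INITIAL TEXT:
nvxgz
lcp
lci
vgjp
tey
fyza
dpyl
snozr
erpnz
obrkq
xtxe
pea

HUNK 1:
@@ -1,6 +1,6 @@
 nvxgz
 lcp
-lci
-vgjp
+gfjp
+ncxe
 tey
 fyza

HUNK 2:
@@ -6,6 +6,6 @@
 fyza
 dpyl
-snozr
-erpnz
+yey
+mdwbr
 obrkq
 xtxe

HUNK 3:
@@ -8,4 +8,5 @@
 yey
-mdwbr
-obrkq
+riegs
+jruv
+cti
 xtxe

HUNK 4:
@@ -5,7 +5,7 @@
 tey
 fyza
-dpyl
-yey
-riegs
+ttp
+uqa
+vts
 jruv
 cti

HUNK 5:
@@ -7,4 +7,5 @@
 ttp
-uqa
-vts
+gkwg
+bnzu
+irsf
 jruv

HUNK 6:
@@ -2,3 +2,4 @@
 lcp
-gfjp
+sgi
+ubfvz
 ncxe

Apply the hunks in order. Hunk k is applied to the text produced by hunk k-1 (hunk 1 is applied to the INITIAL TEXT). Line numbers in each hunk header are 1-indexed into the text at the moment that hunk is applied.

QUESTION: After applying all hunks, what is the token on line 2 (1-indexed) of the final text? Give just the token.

Hunk 1: at line 1 remove [lci,vgjp] add [gfjp,ncxe] -> 12 lines: nvxgz lcp gfjp ncxe tey fyza dpyl snozr erpnz obrkq xtxe pea
Hunk 2: at line 6 remove [snozr,erpnz] add [yey,mdwbr] -> 12 lines: nvxgz lcp gfjp ncxe tey fyza dpyl yey mdwbr obrkq xtxe pea
Hunk 3: at line 8 remove [mdwbr,obrkq] add [riegs,jruv,cti] -> 13 lines: nvxgz lcp gfjp ncxe tey fyza dpyl yey riegs jruv cti xtxe pea
Hunk 4: at line 5 remove [dpyl,yey,riegs] add [ttp,uqa,vts] -> 13 lines: nvxgz lcp gfjp ncxe tey fyza ttp uqa vts jruv cti xtxe pea
Hunk 5: at line 7 remove [uqa,vts] add [gkwg,bnzu,irsf] -> 14 lines: nvxgz lcp gfjp ncxe tey fyza ttp gkwg bnzu irsf jruv cti xtxe pea
Hunk 6: at line 2 remove [gfjp] add [sgi,ubfvz] -> 15 lines: nvxgz lcp sgi ubfvz ncxe tey fyza ttp gkwg bnzu irsf jruv cti xtxe pea
Final line 2: lcp

Answer: lcp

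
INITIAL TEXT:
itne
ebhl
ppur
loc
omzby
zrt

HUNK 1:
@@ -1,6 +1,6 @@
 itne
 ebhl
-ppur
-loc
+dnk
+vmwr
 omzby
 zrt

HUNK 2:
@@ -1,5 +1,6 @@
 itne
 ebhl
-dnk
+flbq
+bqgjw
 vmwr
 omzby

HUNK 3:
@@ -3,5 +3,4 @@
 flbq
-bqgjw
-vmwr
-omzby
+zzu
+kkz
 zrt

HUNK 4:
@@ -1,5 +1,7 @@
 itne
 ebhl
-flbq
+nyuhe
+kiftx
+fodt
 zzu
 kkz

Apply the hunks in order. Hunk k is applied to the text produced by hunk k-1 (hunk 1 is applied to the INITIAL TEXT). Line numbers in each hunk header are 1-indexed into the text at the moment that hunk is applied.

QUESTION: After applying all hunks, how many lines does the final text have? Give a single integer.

Answer: 8

Derivation:
Hunk 1: at line 1 remove [ppur,loc] add [dnk,vmwr] -> 6 lines: itne ebhl dnk vmwr omzby zrt
Hunk 2: at line 1 remove [dnk] add [flbq,bqgjw] -> 7 lines: itne ebhl flbq bqgjw vmwr omzby zrt
Hunk 3: at line 3 remove [bqgjw,vmwr,omzby] add [zzu,kkz] -> 6 lines: itne ebhl flbq zzu kkz zrt
Hunk 4: at line 1 remove [flbq] add [nyuhe,kiftx,fodt] -> 8 lines: itne ebhl nyuhe kiftx fodt zzu kkz zrt
Final line count: 8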